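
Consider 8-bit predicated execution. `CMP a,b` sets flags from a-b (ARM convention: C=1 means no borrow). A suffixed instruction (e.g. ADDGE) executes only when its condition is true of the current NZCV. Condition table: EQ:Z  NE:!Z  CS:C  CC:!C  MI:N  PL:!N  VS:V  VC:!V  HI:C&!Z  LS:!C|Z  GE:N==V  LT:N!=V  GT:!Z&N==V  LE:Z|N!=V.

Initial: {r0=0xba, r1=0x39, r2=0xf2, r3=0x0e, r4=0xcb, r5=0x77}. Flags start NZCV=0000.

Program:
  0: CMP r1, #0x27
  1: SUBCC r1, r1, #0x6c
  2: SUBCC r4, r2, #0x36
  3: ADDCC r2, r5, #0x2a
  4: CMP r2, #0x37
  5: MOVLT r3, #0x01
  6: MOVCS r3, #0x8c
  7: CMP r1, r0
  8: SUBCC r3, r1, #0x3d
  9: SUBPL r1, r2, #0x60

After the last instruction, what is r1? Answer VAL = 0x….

0: ✓ CMP  NZCV=0010
1: · SUBCC
2: · SUBCC
3: · ADDCC
4: ✓ CMP  NZCV=1010
5: ✓ MOVLT  r3←0x01
6: ✓ MOVCS  r3←0x8c
7: ✓ CMP  NZCV=0000
8: ✓ SUBCC  r3←0xfc
9: ✓ SUBPL  r1←0x92

VAL = 0x92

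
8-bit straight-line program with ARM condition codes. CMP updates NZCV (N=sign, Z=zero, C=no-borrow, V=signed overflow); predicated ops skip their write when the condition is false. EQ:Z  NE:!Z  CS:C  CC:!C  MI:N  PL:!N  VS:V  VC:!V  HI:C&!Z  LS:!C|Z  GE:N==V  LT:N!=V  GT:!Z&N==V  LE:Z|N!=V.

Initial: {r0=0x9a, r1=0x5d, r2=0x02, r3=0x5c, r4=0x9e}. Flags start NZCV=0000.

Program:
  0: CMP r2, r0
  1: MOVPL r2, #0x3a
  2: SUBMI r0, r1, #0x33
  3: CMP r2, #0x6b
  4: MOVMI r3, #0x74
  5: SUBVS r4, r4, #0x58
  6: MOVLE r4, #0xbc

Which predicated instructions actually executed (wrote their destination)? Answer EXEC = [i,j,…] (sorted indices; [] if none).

0: ✓ CMP  NZCV=0000
1: ✓ MOVPL  r2←0x3a
2: · SUBMI
3: ✓ CMP  NZCV=1000
4: ✓ MOVMI  r3←0x74
5: · SUBVS
6: ✓ MOVLE  r4←0xbc

EXEC = [1,4,6]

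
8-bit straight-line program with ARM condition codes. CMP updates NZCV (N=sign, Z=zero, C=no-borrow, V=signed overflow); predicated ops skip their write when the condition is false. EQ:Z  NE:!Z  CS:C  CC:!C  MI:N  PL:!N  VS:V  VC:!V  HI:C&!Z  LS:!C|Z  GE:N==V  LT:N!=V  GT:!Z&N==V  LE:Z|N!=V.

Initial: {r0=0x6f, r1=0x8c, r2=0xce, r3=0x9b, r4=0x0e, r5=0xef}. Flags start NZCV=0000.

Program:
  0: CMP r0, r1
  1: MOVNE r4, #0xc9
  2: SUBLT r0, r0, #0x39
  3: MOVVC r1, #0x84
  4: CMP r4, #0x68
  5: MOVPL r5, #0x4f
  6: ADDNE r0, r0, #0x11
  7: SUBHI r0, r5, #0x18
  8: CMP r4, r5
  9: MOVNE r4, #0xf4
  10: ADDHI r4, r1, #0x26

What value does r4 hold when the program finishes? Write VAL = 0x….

0: ✓ CMP  NZCV=1001
1: ✓ MOVNE  r4←0xc9
2: · SUBLT
3: · MOVVC
4: ✓ CMP  NZCV=0011
5: ✓ MOVPL  r5←0x4f
6: ✓ ADDNE  r0←0x80
7: ✓ SUBHI  r0←0x37
8: ✓ CMP  NZCV=0011
9: ✓ MOVNE  r4←0xf4
10: ✓ ADDHI  r4←0xb2

VAL = 0xb2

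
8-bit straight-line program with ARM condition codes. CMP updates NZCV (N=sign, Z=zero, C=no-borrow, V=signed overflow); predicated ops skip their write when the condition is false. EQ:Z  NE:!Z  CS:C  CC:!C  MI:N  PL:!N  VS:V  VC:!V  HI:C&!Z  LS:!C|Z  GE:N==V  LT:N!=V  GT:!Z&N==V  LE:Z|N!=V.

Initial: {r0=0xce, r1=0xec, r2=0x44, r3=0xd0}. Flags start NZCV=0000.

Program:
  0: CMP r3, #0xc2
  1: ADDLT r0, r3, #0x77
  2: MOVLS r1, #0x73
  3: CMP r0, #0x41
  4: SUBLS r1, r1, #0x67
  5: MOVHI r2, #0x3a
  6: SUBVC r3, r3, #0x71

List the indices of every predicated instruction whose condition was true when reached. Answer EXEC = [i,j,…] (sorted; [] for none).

EXEC = [5,6]

[0] flags=0010 → (cmp)
[1] flags=0010 LT?F → skip
[2] flags=0010 LS?F → skip
[3] flags=1010 → (cmp)
[4] flags=1010 LS?F → skip
[5] flags=1010 HI?T → r2=0x3a
[6] flags=1010 VC?T → r3=0x5f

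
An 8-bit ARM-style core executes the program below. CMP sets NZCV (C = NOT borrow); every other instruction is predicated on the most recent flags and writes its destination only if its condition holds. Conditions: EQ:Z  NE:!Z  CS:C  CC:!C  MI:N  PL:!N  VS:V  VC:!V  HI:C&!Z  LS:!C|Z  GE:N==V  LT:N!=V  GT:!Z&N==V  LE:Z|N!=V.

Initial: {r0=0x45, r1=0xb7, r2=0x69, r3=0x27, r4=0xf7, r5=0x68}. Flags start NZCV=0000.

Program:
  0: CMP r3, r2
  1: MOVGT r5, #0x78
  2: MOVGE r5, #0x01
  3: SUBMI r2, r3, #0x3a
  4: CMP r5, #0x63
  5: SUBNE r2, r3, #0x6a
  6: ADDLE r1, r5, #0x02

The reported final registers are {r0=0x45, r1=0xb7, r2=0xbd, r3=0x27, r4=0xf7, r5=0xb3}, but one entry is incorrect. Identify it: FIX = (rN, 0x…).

0: ✓ CMP  NZCV=1000
1: · MOVGT
2: · MOVGE
3: ✓ SUBMI  r2←0xed
4: ✓ CMP  NZCV=0010
5: ✓ SUBNE  r2←0xbd
6: · ADDLE

FIX = (r5, 0x68)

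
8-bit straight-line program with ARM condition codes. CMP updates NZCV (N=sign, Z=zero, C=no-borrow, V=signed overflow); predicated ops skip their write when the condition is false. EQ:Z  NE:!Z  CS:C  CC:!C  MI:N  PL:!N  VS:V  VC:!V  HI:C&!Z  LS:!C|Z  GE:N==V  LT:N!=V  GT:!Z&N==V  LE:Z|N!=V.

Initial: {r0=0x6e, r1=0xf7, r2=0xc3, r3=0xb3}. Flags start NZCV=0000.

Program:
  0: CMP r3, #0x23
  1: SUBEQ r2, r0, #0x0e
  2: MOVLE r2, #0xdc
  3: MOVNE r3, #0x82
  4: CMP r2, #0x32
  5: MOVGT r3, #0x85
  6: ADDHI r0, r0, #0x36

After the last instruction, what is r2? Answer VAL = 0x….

VAL = 0xdc

[0] flags=1010 → (cmp)
[1] flags=1010 EQ?F → skip
[2] flags=1010 LE?T → r2=0xdc
[3] flags=1010 NE?T → r3=0x82
[4] flags=1010 → (cmp)
[5] flags=1010 GT?F → skip
[6] flags=1010 HI?T → r0=0xa4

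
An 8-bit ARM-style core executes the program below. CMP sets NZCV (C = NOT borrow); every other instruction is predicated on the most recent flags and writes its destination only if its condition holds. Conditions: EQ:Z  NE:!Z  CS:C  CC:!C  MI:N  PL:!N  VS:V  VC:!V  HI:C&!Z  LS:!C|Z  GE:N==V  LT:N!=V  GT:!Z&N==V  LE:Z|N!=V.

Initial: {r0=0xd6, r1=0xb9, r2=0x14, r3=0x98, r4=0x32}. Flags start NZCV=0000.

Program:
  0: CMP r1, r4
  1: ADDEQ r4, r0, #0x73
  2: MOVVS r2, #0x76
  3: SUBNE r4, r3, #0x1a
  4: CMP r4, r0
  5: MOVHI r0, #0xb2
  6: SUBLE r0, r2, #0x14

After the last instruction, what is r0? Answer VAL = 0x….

0: ✓ CMP  NZCV=1010
1: · ADDEQ
2: · MOVVS
3: ✓ SUBNE  r4←0x7e
4: ✓ CMP  NZCV=1001
5: · MOVHI
6: · SUBLE

VAL = 0xd6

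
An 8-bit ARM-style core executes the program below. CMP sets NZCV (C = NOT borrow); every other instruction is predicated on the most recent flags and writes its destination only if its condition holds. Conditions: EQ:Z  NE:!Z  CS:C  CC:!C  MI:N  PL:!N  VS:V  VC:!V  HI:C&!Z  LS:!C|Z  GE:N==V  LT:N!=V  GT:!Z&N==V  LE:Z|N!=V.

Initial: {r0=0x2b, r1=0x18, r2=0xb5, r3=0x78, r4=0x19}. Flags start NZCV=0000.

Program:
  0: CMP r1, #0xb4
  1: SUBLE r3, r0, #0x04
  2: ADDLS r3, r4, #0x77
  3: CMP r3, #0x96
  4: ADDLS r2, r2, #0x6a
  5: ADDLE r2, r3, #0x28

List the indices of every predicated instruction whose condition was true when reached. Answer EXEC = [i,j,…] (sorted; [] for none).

EXEC = [2,4,5]

[0] flags=0000 → (cmp)
[1] flags=0000 LE?F → skip
[2] flags=0000 LS?T → r3=0x90
[3] flags=1000 → (cmp)
[4] flags=1000 LS?T → r2=0x1f
[5] flags=1000 LE?T → r2=0xb8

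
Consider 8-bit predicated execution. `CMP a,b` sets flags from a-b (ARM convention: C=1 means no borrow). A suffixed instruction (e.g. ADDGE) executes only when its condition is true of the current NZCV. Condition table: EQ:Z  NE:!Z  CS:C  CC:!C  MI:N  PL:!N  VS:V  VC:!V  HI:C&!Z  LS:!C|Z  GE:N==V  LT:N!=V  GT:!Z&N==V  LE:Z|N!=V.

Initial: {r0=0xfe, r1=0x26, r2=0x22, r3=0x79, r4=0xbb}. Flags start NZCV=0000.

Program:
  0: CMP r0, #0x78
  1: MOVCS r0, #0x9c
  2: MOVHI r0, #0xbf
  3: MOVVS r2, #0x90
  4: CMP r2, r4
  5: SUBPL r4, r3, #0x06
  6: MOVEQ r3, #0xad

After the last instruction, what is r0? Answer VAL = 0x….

VAL = 0xbf

0: ✓ CMP  NZCV=1010
1: ✓ MOVCS  r0←0x9c
2: ✓ MOVHI  r0←0xbf
3: · MOVVS
4: ✓ CMP  NZCV=0000
5: ✓ SUBPL  r4←0x73
6: · MOVEQ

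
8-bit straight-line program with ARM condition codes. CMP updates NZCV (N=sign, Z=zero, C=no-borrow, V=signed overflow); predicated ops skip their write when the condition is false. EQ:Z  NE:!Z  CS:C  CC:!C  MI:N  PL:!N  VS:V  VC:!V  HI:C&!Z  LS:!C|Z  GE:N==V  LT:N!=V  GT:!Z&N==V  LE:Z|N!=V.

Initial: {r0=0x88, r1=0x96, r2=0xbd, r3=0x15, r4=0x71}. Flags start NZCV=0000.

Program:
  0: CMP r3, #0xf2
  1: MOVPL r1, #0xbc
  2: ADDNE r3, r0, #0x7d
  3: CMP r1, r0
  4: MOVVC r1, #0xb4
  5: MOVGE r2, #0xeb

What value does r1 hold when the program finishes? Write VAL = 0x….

0: ✓ CMP  NZCV=0000
1: ✓ MOVPL  r1←0xbc
2: ✓ ADDNE  r3←0x05
3: ✓ CMP  NZCV=0010
4: ✓ MOVVC  r1←0xb4
5: ✓ MOVGE  r2←0xeb

VAL = 0xb4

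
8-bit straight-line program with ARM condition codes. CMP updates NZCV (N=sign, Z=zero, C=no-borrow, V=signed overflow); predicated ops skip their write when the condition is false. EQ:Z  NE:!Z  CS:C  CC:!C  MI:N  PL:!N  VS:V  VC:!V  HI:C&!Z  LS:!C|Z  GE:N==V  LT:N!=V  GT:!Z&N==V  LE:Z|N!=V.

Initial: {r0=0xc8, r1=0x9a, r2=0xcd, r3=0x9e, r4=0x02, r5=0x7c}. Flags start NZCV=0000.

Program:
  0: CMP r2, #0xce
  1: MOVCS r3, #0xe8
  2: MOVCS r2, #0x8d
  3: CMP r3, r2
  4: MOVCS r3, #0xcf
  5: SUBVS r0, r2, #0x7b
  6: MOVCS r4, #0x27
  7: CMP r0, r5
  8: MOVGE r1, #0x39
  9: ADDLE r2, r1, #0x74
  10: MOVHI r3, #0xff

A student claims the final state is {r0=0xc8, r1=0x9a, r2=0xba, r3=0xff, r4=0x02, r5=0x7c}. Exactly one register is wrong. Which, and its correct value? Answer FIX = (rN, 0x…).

FIX = (r2, 0x0e)

[0] flags=1000 → (cmp)
[1] flags=1000 CS?F → skip
[2] flags=1000 CS?F → skip
[3] flags=1000 → (cmp)
[4] flags=1000 CS?F → skip
[5] flags=1000 VS?F → skip
[6] flags=1000 CS?F → skip
[7] flags=0011 → (cmp)
[8] flags=0011 GE?F → skip
[9] flags=0011 LE?T → r2=0x0e
[10] flags=0011 HI?T → r3=0xff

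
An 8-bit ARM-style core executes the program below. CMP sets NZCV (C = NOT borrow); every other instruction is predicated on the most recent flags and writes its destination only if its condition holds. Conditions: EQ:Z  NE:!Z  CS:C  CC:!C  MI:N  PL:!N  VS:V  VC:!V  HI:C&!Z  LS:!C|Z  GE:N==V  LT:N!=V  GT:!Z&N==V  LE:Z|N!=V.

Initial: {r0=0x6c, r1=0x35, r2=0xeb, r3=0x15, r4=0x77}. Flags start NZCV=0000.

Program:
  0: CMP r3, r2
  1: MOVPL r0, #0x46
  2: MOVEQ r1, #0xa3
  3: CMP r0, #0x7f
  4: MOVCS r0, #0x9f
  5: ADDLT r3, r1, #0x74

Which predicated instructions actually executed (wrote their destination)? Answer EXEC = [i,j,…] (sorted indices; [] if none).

EXEC = [1,5]

[0] flags=0000 → (cmp)
[1] flags=0000 PL?T → r0=0x46
[2] flags=0000 EQ?F → skip
[3] flags=1000 → (cmp)
[4] flags=1000 CS?F → skip
[5] flags=1000 LT?T → r3=0xa9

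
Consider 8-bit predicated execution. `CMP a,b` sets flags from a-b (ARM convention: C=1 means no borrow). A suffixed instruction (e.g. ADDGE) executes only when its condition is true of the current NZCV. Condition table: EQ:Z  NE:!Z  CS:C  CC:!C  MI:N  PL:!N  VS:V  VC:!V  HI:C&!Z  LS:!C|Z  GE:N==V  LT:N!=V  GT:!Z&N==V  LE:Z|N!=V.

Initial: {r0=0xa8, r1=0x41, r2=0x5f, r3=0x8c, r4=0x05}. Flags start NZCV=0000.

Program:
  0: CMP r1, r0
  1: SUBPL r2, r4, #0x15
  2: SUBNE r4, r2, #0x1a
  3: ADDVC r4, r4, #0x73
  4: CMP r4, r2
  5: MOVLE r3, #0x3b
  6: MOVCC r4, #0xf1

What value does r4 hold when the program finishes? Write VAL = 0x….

VAL = 0xf1

[0] flags=1001 → (cmp)
[1] flags=1001 PL?F → skip
[2] flags=1001 NE?T → r4=0x45
[3] flags=1001 VC?F → skip
[4] flags=1000 → (cmp)
[5] flags=1000 LE?T → r3=0x3b
[6] flags=1000 CC?T → r4=0xf1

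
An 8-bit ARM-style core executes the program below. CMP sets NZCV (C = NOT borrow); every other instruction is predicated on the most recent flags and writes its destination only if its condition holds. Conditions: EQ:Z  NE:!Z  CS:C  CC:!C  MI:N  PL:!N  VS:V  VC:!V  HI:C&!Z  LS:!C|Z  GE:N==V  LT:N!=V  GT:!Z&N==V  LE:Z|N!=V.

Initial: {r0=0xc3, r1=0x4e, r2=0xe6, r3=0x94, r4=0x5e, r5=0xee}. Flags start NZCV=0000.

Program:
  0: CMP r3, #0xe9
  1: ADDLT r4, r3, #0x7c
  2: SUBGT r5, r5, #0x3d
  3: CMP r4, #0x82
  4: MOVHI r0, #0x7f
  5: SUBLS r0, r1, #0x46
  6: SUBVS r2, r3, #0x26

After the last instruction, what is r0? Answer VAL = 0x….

[0] flags=1000 → (cmp)
[1] flags=1000 LT?T → r4=0x10
[2] flags=1000 GT?F → skip
[3] flags=1001 → (cmp)
[4] flags=1001 HI?F → skip
[5] flags=1001 LS?T → r0=0x08
[6] flags=1001 VS?T → r2=0x6e

VAL = 0x08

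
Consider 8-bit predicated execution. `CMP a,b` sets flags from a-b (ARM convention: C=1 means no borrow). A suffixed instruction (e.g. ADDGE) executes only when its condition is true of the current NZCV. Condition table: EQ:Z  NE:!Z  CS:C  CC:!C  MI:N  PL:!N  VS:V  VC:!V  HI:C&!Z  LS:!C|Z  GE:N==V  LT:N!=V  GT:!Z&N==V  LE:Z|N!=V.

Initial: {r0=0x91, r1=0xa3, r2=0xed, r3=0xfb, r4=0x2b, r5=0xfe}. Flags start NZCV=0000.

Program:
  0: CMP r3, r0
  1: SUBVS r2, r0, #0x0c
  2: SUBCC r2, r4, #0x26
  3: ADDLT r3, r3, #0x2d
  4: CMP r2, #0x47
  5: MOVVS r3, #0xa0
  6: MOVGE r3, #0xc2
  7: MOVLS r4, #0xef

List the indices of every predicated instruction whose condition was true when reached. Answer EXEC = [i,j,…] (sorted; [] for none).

EXEC = []

0: ✓ CMP  NZCV=0010
1: · SUBVS
2: · SUBCC
3: · ADDLT
4: ✓ CMP  NZCV=1010
5: · MOVVS
6: · MOVGE
7: · MOVLS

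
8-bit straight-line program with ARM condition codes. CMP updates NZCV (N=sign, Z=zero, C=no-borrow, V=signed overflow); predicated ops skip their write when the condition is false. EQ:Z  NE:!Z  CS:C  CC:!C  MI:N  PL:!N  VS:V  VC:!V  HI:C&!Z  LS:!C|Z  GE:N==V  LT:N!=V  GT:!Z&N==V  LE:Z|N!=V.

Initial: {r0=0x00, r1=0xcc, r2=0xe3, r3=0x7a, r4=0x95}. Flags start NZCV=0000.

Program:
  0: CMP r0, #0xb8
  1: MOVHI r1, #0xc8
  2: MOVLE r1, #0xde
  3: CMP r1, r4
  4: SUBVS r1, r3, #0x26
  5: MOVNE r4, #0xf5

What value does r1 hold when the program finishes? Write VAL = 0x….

[0] flags=0000 → (cmp)
[1] flags=0000 HI?F → skip
[2] flags=0000 LE?F → skip
[3] flags=0010 → (cmp)
[4] flags=0010 VS?F → skip
[5] flags=0010 NE?T → r4=0xf5

VAL = 0xcc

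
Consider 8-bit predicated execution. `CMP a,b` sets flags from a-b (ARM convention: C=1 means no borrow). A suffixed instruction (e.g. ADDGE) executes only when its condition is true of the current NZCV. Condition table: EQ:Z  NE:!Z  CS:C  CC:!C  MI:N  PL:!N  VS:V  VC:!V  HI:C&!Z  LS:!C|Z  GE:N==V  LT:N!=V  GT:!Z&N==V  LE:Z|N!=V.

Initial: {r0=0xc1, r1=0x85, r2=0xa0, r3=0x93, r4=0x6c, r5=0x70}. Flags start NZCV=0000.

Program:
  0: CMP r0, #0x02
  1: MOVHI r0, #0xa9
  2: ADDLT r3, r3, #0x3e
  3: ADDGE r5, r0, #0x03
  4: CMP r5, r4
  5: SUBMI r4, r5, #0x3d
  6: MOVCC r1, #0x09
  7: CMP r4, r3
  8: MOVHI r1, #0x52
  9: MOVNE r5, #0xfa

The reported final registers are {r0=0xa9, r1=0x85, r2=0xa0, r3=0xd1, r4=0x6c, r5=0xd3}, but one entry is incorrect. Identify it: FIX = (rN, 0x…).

[0] flags=1010 → (cmp)
[1] flags=1010 HI?T → r0=0xa9
[2] flags=1010 LT?T → r3=0xd1
[3] flags=1010 GE?F → skip
[4] flags=0010 → (cmp)
[5] flags=0010 MI?F → skip
[6] flags=0010 CC?F → skip
[7] flags=1001 → (cmp)
[8] flags=1001 HI?F → skip
[9] flags=1001 NE?T → r5=0xfa

FIX = (r5, 0xfa)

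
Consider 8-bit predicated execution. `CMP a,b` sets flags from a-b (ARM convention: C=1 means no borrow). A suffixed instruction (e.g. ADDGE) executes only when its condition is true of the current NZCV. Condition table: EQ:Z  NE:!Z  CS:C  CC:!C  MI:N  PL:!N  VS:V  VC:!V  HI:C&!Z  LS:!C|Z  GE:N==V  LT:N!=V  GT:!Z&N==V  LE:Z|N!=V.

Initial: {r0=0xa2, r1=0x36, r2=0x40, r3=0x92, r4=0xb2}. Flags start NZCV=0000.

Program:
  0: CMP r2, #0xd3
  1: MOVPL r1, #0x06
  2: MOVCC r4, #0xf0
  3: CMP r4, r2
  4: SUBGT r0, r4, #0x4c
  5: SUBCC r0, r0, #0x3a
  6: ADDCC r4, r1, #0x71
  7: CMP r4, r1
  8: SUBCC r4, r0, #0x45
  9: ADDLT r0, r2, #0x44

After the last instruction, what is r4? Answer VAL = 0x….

VAL = 0xf0

[0] flags=0000 → (cmp)
[1] flags=0000 PL?T → r1=0x06
[2] flags=0000 CC?T → r4=0xf0
[3] flags=1010 → (cmp)
[4] flags=1010 GT?F → skip
[5] flags=1010 CC?F → skip
[6] flags=1010 CC?F → skip
[7] flags=1010 → (cmp)
[8] flags=1010 CC?F → skip
[9] flags=1010 LT?T → r0=0x84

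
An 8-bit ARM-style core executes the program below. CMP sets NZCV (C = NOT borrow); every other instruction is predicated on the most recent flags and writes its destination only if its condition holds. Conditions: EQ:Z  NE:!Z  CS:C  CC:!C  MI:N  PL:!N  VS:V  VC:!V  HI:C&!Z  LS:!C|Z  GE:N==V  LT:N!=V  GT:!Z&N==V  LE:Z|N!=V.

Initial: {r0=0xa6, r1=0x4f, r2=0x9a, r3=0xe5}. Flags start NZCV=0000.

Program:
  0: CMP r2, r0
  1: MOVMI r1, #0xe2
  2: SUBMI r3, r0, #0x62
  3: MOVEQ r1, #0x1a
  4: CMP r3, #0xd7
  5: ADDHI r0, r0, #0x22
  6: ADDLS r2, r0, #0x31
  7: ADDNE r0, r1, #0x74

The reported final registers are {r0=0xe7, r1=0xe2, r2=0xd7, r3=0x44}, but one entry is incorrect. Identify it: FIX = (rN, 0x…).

FIX = (r0, 0x56)

0: ✓ CMP  NZCV=1000
1: ✓ MOVMI  r1←0xe2
2: ✓ SUBMI  r3←0x44
3: · MOVEQ
4: ✓ CMP  NZCV=0000
5: · ADDHI
6: ✓ ADDLS  r2←0xd7
7: ✓ ADDNE  r0←0x56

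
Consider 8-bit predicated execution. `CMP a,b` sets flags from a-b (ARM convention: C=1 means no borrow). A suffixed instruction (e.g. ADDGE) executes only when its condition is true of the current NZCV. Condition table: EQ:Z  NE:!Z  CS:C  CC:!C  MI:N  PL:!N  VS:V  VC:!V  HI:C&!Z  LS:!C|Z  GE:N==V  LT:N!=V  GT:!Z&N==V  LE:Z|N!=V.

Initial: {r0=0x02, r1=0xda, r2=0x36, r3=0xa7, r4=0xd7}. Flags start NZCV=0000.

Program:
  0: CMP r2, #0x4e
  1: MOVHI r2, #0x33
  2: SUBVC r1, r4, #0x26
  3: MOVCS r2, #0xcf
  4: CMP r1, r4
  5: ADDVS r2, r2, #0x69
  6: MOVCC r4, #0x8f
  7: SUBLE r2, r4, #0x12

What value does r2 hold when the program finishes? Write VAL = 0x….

0: ✓ CMP  NZCV=1000
1: · MOVHI
2: ✓ SUBVC  r1←0xb1
3: · MOVCS
4: ✓ CMP  NZCV=1000
5: · ADDVS
6: ✓ MOVCC  r4←0x8f
7: ✓ SUBLE  r2←0x7d

VAL = 0x7d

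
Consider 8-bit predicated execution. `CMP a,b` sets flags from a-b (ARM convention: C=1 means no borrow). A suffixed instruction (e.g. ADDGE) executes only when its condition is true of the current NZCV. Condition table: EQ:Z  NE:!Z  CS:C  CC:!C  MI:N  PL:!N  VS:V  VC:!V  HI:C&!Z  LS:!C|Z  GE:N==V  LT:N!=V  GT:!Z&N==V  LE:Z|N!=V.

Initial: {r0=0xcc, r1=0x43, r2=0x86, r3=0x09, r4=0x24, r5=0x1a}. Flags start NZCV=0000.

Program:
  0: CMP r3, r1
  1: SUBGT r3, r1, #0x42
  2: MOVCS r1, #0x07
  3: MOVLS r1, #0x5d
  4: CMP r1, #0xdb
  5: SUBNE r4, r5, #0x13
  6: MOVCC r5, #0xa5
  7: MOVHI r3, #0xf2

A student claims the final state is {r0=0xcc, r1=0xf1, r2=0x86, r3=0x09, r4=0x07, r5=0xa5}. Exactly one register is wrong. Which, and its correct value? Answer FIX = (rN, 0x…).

0: ✓ CMP  NZCV=1000
1: · SUBGT
2: · MOVCS
3: ✓ MOVLS  r1←0x5d
4: ✓ CMP  NZCV=1001
5: ✓ SUBNE  r4←0x07
6: ✓ MOVCC  r5←0xa5
7: · MOVHI

FIX = (r1, 0x5d)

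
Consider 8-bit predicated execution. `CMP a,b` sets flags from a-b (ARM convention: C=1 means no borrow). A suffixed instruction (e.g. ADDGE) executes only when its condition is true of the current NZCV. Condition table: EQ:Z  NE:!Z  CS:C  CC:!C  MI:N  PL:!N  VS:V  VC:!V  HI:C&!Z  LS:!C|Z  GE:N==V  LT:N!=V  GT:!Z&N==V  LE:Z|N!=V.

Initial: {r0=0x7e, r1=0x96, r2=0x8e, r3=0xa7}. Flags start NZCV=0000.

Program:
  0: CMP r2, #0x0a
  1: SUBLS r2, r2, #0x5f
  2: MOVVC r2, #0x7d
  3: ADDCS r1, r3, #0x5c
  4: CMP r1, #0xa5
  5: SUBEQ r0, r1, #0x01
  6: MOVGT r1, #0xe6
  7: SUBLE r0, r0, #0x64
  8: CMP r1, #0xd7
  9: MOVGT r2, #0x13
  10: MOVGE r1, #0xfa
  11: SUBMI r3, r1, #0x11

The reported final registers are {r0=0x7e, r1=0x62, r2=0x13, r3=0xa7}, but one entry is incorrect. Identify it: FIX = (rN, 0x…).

0: ✓ CMP  NZCV=1010
1: · SUBLS
2: ✓ MOVVC  r2←0x7d
3: ✓ ADDCS  r1←0x03
4: ✓ CMP  NZCV=0000
5: · SUBEQ
6: ✓ MOVGT  r1←0xe6
7: · SUBLE
8: ✓ CMP  NZCV=0010
9: ✓ MOVGT  r2←0x13
10: ✓ MOVGE  r1←0xfa
11: · SUBMI

FIX = (r1, 0xfa)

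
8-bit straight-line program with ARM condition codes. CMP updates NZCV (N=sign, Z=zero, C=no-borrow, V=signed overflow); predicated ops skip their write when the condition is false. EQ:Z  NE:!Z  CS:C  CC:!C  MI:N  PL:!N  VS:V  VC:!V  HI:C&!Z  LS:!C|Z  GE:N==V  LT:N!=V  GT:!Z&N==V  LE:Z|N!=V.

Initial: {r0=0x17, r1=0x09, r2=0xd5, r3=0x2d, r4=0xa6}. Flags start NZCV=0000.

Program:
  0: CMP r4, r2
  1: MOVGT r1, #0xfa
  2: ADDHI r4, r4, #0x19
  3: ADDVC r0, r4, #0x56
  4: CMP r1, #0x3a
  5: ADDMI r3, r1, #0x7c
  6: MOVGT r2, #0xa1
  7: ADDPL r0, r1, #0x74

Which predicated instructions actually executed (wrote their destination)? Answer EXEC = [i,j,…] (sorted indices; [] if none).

0: ✓ CMP  NZCV=1000
1: · MOVGT
2: · ADDHI
3: ✓ ADDVC  r0←0xfc
4: ✓ CMP  NZCV=1000
5: ✓ ADDMI  r3←0x85
6: · MOVGT
7: · ADDPL

EXEC = [3,5]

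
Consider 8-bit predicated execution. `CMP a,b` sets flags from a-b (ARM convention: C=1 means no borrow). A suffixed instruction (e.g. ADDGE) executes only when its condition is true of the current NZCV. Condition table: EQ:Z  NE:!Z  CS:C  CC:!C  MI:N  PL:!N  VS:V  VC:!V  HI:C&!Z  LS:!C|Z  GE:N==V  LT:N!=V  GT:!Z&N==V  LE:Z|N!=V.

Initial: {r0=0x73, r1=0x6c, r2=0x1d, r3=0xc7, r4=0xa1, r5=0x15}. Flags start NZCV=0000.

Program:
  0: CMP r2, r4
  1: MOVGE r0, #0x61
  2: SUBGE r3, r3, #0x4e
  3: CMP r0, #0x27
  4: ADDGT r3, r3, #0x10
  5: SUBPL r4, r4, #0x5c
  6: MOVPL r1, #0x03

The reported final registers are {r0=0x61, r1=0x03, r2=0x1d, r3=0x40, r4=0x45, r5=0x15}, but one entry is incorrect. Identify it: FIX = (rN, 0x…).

0: ✓ CMP  NZCV=0000
1: ✓ MOVGE  r0←0x61
2: ✓ SUBGE  r3←0x79
3: ✓ CMP  NZCV=0010
4: ✓ ADDGT  r3←0x89
5: ✓ SUBPL  r4←0x45
6: ✓ MOVPL  r1←0x03

FIX = (r3, 0x89)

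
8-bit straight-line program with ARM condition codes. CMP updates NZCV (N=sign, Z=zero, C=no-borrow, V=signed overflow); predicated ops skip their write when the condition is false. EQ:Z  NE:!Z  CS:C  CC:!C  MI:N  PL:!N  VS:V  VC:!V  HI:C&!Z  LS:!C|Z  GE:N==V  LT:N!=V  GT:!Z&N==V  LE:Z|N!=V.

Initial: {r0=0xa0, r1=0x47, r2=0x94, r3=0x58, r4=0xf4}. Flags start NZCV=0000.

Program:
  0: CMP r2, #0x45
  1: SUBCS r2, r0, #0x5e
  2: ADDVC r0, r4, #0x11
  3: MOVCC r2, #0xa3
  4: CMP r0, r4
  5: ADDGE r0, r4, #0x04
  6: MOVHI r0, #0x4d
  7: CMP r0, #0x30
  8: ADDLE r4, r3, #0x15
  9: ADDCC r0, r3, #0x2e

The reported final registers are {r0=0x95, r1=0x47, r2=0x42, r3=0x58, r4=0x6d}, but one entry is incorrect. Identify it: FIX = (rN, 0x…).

[0] flags=0011 → (cmp)
[1] flags=0011 CS?T → r2=0x42
[2] flags=0011 VC?F → skip
[3] flags=0011 CC?F → skip
[4] flags=1000 → (cmp)
[5] flags=1000 GE?F → skip
[6] flags=1000 HI?F → skip
[7] flags=0011 → (cmp)
[8] flags=0011 LE?T → r4=0x6d
[9] flags=0011 CC?F → skip

FIX = (r0, 0xa0)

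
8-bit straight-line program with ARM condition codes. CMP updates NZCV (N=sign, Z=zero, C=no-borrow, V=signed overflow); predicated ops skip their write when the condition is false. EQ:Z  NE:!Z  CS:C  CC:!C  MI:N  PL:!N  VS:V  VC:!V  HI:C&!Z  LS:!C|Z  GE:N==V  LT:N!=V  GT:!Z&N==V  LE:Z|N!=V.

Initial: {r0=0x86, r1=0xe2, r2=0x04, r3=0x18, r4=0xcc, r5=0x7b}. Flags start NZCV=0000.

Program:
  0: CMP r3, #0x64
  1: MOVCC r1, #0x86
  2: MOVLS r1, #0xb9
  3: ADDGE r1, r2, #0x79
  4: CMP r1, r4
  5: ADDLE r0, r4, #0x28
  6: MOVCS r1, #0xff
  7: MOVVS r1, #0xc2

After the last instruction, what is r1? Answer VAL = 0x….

VAL = 0xb9

0: ✓ CMP  NZCV=1000
1: ✓ MOVCC  r1←0x86
2: ✓ MOVLS  r1←0xb9
3: · ADDGE
4: ✓ CMP  NZCV=1000
5: ✓ ADDLE  r0←0xf4
6: · MOVCS
7: · MOVVS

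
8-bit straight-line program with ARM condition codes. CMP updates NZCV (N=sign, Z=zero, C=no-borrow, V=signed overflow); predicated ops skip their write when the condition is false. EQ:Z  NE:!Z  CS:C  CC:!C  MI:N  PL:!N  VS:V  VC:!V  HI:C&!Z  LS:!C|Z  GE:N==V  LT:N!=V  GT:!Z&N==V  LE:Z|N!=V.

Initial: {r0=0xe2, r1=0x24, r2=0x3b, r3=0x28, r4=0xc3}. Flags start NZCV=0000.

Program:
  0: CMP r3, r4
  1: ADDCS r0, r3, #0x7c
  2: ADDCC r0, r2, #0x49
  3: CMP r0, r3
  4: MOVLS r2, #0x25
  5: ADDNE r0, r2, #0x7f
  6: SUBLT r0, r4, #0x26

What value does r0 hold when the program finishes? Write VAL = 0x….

0: ✓ CMP  NZCV=0000
1: · ADDCS
2: ✓ ADDCC  r0←0x84
3: ✓ CMP  NZCV=0011
4: · MOVLS
5: ✓ ADDNE  r0←0xba
6: ✓ SUBLT  r0←0x9d

VAL = 0x9d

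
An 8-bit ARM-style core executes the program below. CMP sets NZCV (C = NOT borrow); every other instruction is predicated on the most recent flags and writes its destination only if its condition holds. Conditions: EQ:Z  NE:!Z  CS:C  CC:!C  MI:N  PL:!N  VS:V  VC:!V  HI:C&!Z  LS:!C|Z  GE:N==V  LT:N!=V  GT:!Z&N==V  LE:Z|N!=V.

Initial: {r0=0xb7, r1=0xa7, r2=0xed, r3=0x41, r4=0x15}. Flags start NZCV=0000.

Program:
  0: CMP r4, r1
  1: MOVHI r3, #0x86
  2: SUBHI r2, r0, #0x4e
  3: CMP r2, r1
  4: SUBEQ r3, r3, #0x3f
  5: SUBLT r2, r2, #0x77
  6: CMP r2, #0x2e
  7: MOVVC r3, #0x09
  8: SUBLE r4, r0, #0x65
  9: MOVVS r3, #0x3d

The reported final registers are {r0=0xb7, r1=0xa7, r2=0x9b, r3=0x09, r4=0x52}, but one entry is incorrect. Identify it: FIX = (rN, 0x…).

[0] flags=0000 → (cmp)
[1] flags=0000 HI?F → skip
[2] flags=0000 HI?F → skip
[3] flags=0010 → (cmp)
[4] flags=0010 EQ?F → skip
[5] flags=0010 LT?F → skip
[6] flags=1010 → (cmp)
[7] flags=1010 VC?T → r3=0x09
[8] flags=1010 LE?T → r4=0x52
[9] flags=1010 VS?F → skip

FIX = (r2, 0xed)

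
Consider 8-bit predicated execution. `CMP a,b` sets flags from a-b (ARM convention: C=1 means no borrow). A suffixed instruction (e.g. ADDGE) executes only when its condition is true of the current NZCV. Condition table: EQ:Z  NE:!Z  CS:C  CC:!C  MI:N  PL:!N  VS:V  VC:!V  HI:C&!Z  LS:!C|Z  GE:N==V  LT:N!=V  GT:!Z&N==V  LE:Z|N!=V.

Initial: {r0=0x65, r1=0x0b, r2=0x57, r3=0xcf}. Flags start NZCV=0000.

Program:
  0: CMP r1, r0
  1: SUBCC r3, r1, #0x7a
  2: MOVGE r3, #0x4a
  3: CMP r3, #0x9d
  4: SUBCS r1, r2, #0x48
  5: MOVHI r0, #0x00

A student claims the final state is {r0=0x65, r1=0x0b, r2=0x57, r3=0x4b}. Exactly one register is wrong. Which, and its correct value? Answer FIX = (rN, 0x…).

FIX = (r3, 0x91)

[0] flags=1000 → (cmp)
[1] flags=1000 CC?T → r3=0x91
[2] flags=1000 GE?F → skip
[3] flags=1000 → (cmp)
[4] flags=1000 CS?F → skip
[5] flags=1000 HI?F → skip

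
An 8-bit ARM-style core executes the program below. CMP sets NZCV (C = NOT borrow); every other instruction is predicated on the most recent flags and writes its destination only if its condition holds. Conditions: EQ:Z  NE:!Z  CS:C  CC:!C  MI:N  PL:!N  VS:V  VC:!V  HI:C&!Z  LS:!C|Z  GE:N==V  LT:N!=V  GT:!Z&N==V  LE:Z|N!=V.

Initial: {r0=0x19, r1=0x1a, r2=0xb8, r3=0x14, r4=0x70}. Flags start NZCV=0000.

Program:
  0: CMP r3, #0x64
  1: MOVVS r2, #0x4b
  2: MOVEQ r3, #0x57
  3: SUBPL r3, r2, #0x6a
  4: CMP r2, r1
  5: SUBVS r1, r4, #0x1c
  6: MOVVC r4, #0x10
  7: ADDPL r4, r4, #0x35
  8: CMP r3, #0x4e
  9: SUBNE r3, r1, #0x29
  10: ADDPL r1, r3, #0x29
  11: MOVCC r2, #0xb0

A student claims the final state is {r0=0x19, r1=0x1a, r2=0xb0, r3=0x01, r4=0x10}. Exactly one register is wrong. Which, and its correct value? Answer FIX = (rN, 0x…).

[0] flags=1000 → (cmp)
[1] flags=1000 VS?F → skip
[2] flags=1000 EQ?F → skip
[3] flags=1000 PL?F → skip
[4] flags=1010 → (cmp)
[5] flags=1010 VS?F → skip
[6] flags=1010 VC?T → r4=0x10
[7] flags=1010 PL?F → skip
[8] flags=1000 → (cmp)
[9] flags=1000 NE?T → r3=0xf1
[10] flags=1000 PL?F → skip
[11] flags=1000 CC?T → r2=0xb0

FIX = (r3, 0xf1)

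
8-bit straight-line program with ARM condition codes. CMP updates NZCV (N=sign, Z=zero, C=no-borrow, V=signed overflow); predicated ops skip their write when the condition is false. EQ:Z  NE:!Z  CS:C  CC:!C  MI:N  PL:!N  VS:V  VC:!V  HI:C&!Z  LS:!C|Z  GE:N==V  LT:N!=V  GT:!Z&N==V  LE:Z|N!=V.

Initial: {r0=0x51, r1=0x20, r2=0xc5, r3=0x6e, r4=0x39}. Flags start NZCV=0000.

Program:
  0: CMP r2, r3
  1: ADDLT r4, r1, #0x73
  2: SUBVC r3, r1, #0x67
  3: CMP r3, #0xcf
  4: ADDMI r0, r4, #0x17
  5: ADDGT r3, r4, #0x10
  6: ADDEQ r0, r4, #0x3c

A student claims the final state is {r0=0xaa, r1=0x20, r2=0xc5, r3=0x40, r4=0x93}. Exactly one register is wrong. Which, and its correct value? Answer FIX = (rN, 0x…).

[0] flags=0011 → (cmp)
[1] flags=0011 LT?T → r4=0x93
[2] flags=0011 VC?F → skip
[3] flags=1001 → (cmp)
[4] flags=1001 MI?T → r0=0xaa
[5] flags=1001 GT?T → r3=0xa3
[6] flags=1001 EQ?F → skip

FIX = (r3, 0xa3)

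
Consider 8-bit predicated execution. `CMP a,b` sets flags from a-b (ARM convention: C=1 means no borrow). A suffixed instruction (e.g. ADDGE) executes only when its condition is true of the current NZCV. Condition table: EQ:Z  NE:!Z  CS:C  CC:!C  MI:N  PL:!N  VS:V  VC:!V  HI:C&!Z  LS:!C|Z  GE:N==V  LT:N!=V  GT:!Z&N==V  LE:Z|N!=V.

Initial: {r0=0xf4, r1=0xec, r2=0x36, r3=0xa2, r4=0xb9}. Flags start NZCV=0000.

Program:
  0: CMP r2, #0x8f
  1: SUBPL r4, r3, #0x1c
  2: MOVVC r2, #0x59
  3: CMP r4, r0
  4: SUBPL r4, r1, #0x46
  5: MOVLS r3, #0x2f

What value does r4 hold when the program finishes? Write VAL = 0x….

0: ✓ CMP  NZCV=1001
1: · SUBPL
2: · MOVVC
3: ✓ CMP  NZCV=1000
4: · SUBPL
5: ✓ MOVLS  r3←0x2f

VAL = 0xb9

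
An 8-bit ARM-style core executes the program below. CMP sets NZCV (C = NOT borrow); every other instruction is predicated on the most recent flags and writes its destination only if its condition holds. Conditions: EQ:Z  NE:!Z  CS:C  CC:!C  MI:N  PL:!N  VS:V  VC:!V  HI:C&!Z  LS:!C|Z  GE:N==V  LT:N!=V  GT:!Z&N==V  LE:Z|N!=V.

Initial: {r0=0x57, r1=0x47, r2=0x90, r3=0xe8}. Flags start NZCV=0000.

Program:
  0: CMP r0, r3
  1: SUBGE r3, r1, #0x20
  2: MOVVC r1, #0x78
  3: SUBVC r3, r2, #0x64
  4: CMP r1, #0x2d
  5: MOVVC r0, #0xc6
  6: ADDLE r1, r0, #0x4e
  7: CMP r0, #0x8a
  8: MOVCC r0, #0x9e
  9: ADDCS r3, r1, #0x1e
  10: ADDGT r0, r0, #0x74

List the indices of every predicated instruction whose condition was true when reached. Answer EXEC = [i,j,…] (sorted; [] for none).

EXEC = [1,2,3,5,9,10]

0: ✓ CMP  NZCV=0000
1: ✓ SUBGE  r3←0x27
2: ✓ MOVVC  r1←0x78
3: ✓ SUBVC  r3←0x2c
4: ✓ CMP  NZCV=0010
5: ✓ MOVVC  r0←0xc6
6: · ADDLE
7: ✓ CMP  NZCV=0010
8: · MOVCC
9: ✓ ADDCS  r3←0x96
10: ✓ ADDGT  r0←0x3a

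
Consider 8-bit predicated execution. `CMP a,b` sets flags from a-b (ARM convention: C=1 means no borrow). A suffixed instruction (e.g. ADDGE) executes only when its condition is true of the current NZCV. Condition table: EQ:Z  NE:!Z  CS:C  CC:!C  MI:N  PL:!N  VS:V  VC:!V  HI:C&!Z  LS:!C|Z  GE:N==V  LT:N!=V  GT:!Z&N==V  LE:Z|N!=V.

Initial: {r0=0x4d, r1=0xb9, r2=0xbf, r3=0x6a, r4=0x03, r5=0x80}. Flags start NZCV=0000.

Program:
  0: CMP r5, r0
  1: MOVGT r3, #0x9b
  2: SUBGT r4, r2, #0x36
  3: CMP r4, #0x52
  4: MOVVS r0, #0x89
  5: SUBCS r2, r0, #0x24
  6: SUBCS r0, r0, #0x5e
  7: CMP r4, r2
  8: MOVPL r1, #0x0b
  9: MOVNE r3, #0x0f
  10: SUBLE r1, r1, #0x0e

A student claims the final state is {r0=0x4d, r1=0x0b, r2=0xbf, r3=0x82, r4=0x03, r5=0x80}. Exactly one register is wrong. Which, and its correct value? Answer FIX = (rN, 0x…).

[0] flags=0011 → (cmp)
[1] flags=0011 GT?F → skip
[2] flags=0011 GT?F → skip
[3] flags=1000 → (cmp)
[4] flags=1000 VS?F → skip
[5] flags=1000 CS?F → skip
[6] flags=1000 CS?F → skip
[7] flags=0000 → (cmp)
[8] flags=0000 PL?T → r1=0x0b
[9] flags=0000 NE?T → r3=0x0f
[10] flags=0000 LE?F → skip

FIX = (r3, 0x0f)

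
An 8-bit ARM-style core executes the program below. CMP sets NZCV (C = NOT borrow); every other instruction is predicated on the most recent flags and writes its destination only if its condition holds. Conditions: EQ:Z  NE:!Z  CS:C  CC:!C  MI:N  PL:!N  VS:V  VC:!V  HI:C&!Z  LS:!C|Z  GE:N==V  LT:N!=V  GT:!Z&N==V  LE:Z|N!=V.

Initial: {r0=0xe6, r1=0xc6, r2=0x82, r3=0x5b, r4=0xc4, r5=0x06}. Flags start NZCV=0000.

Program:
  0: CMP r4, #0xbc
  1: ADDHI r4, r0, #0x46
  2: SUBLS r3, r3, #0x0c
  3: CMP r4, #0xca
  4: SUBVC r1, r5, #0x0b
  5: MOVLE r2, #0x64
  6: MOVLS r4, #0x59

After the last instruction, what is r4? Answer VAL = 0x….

VAL = 0x59

[0] flags=0010 → (cmp)
[1] flags=0010 HI?T → r4=0x2c
[2] flags=0010 LS?F → skip
[3] flags=0000 → (cmp)
[4] flags=0000 VC?T → r1=0xfb
[5] flags=0000 LE?F → skip
[6] flags=0000 LS?T → r4=0x59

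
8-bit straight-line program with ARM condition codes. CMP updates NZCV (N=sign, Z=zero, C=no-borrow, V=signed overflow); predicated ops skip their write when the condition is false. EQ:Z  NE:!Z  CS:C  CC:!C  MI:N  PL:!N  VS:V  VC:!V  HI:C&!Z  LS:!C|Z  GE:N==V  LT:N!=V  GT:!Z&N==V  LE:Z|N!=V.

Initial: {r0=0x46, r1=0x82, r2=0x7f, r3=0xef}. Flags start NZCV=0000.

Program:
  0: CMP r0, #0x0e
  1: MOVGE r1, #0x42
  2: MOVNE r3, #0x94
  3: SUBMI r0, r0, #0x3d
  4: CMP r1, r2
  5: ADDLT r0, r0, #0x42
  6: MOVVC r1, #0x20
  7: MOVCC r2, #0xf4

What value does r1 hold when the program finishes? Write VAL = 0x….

0: ✓ CMP  NZCV=0010
1: ✓ MOVGE  r1←0x42
2: ✓ MOVNE  r3←0x94
3: · SUBMI
4: ✓ CMP  NZCV=1000
5: ✓ ADDLT  r0←0x88
6: ✓ MOVVC  r1←0x20
7: ✓ MOVCC  r2←0xf4

VAL = 0x20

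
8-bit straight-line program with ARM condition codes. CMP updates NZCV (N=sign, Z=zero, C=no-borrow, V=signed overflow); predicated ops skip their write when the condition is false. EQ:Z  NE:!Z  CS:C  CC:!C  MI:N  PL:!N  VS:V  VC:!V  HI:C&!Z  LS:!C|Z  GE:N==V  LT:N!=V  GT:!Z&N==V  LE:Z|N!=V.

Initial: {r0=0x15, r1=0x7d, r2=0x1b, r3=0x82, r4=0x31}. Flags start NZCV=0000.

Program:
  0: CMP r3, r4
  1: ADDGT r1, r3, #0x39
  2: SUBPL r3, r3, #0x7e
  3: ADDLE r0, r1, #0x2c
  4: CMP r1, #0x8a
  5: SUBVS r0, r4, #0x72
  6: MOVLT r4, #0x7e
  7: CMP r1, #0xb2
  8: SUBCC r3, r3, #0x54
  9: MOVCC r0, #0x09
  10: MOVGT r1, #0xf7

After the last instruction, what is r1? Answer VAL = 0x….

[0] flags=0011 → (cmp)
[1] flags=0011 GT?F → skip
[2] flags=0011 PL?T → r3=0x04
[3] flags=0011 LE?T → r0=0xa9
[4] flags=1001 → (cmp)
[5] flags=1001 VS?T → r0=0xbf
[6] flags=1001 LT?F → skip
[7] flags=1001 → (cmp)
[8] flags=1001 CC?T → r3=0xb0
[9] flags=1001 CC?T → r0=0x09
[10] flags=1001 GT?T → r1=0xf7

VAL = 0xf7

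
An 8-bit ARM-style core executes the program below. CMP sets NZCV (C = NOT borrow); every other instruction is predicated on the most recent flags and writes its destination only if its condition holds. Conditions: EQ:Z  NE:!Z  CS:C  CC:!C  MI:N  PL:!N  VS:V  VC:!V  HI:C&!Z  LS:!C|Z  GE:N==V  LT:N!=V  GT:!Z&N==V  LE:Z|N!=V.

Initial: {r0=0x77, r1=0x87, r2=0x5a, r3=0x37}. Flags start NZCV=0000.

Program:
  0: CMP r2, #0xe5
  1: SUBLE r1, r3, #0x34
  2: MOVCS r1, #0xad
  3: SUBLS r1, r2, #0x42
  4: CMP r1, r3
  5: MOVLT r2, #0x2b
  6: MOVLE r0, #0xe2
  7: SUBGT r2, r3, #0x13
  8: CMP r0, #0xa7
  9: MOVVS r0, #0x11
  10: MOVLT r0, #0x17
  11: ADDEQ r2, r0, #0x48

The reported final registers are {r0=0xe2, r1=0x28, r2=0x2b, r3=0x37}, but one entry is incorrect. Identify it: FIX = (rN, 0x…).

FIX = (r1, 0x18)

0: ✓ CMP  NZCV=0000
1: · SUBLE
2: · MOVCS
3: ✓ SUBLS  r1←0x18
4: ✓ CMP  NZCV=1000
5: ✓ MOVLT  r2←0x2b
6: ✓ MOVLE  r0←0xe2
7: · SUBGT
8: ✓ CMP  NZCV=0010
9: · MOVVS
10: · MOVLT
11: · ADDEQ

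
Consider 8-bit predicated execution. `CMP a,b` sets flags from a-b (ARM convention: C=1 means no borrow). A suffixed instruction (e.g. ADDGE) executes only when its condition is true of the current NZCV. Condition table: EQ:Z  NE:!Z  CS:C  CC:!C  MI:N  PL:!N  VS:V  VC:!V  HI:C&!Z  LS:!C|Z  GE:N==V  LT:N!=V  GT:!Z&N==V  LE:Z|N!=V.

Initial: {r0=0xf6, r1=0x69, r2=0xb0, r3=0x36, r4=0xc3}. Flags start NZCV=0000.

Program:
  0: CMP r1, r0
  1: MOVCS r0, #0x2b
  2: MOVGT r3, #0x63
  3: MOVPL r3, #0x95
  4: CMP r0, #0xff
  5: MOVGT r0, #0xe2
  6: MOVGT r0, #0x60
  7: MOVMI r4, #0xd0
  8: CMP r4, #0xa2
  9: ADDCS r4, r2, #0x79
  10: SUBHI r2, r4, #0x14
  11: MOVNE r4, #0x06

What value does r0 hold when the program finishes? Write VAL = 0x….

0: ✓ CMP  NZCV=0000
1: · MOVCS
2: ✓ MOVGT  r3←0x63
3: ✓ MOVPL  r3←0x95
4: ✓ CMP  NZCV=1000
5: · MOVGT
6: · MOVGT
7: ✓ MOVMI  r4←0xd0
8: ✓ CMP  NZCV=0010
9: ✓ ADDCS  r4←0x29
10: ✓ SUBHI  r2←0x15
11: ✓ MOVNE  r4←0x06

VAL = 0xf6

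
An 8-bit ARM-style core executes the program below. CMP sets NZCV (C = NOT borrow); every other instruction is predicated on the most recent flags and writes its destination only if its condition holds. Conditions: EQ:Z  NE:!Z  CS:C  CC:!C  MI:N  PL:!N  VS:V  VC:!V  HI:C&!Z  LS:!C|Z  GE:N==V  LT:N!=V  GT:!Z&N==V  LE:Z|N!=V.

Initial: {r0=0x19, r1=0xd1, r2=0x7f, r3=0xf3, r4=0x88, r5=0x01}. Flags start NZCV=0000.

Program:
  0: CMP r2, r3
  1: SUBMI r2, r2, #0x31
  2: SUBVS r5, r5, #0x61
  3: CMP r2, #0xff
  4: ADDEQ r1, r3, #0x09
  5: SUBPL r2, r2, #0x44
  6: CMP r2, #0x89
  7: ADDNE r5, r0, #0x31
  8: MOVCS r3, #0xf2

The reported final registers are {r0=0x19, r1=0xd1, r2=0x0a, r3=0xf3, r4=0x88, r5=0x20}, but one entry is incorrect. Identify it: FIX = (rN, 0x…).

0: ✓ CMP  NZCV=1001
1: ✓ SUBMI  r2←0x4e
2: ✓ SUBVS  r5←0xa0
3: ✓ CMP  NZCV=0000
4: · ADDEQ
5: ✓ SUBPL  r2←0x0a
6: ✓ CMP  NZCV=1001
7: ✓ ADDNE  r5←0x4a
8: · MOVCS

FIX = (r5, 0x4a)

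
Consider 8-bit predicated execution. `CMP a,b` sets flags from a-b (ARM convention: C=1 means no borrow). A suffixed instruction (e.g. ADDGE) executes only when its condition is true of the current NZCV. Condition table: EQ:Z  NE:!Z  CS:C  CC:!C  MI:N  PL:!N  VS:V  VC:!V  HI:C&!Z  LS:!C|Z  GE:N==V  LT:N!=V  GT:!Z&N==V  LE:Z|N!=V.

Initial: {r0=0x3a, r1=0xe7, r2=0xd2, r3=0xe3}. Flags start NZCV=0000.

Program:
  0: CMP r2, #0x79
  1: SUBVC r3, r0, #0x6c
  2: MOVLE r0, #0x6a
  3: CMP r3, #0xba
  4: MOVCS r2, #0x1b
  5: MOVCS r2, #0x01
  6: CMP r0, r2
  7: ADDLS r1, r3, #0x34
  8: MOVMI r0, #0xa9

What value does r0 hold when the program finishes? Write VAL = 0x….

[0] flags=0011 → (cmp)
[1] flags=0011 VC?F → skip
[2] flags=0011 LE?T → r0=0x6a
[3] flags=0010 → (cmp)
[4] flags=0010 CS?T → r2=0x1b
[5] flags=0010 CS?T → r2=0x01
[6] flags=0010 → (cmp)
[7] flags=0010 LS?F → skip
[8] flags=0010 MI?F → skip

VAL = 0x6a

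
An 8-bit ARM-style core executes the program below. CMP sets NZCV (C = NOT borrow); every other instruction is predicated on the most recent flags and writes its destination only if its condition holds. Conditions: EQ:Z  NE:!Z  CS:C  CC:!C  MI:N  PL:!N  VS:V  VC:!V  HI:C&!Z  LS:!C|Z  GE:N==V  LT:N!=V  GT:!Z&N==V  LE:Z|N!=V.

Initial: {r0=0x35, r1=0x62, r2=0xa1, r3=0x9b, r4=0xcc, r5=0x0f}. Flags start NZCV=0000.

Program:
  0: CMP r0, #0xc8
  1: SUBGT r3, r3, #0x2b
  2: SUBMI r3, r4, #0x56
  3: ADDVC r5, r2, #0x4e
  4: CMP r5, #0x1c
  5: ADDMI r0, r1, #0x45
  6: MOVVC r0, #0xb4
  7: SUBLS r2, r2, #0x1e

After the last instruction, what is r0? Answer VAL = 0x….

VAL = 0xb4

0: ✓ CMP  NZCV=0000
1: ✓ SUBGT  r3←0x70
2: · SUBMI
3: ✓ ADDVC  r5←0xef
4: ✓ CMP  NZCV=1010
5: ✓ ADDMI  r0←0xa7
6: ✓ MOVVC  r0←0xb4
7: · SUBLS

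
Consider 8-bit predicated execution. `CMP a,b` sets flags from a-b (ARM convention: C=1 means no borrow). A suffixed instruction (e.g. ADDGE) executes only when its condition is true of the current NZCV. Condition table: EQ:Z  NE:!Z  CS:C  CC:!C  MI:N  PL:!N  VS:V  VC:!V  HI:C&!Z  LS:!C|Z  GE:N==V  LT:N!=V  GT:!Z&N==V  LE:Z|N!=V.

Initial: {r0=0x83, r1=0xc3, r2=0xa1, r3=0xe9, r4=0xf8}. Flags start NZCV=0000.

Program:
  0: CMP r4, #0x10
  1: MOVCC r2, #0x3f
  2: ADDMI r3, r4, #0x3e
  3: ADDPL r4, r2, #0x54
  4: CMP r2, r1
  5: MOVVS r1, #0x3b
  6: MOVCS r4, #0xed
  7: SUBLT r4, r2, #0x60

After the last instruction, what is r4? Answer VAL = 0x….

VAL = 0x41

0: ✓ CMP  NZCV=1010
1: · MOVCC
2: ✓ ADDMI  r3←0x36
3: · ADDPL
4: ✓ CMP  NZCV=1000
5: · MOVVS
6: · MOVCS
7: ✓ SUBLT  r4←0x41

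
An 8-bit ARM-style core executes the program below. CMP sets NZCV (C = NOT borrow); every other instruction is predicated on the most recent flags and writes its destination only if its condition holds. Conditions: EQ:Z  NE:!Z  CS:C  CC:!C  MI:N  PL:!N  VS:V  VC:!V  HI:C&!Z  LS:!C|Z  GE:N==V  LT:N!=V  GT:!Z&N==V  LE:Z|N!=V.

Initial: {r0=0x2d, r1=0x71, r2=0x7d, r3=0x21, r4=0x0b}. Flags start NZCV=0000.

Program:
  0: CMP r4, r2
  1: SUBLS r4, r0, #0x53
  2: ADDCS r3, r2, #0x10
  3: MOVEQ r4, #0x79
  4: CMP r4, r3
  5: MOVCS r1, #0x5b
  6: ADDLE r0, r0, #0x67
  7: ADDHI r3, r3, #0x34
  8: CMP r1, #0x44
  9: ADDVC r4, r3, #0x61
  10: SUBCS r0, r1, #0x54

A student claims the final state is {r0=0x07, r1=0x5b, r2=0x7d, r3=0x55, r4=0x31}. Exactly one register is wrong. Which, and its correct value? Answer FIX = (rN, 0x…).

FIX = (r4, 0xb6)

0: ✓ CMP  NZCV=1000
1: ✓ SUBLS  r4←0xda
2: · ADDCS
3: · MOVEQ
4: ✓ CMP  NZCV=1010
5: ✓ MOVCS  r1←0x5b
6: ✓ ADDLE  r0←0x94
7: ✓ ADDHI  r3←0x55
8: ✓ CMP  NZCV=0010
9: ✓ ADDVC  r4←0xb6
10: ✓ SUBCS  r0←0x07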